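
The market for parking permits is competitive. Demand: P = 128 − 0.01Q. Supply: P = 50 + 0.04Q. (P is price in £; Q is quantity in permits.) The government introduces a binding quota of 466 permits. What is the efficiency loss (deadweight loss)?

Competitive equilibrium: 128 − 0.01Q = 50 + 0.04Q → Q* = 1560, P* = 112.4.
At Q = 466: demand price = 128 − 0.01·466 = 123.34; supply price = 50 + 0.04·466 = 68.64.
ΔQ = 1560 − 466 = 1094; wedge = 123.34 − 68.64 = 54.7.
Deadweight loss = ½ × 1094 × 54.7 = £29920.90.

£29920.90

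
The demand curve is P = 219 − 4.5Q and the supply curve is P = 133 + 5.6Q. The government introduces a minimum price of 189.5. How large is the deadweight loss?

19.39

Competitive equilibrium: 219 − 4.5Q = 133 + 5.6Q → Q* = 8.5149, P* = 180.6832.
At the floor P = 189.5, quantity demanded = (219 − 189.5)/4.5 = 6.5556.
Sellers' marginal cost at Q' = 6.5556: 133 + 5.6·6.5556 = 169.7114.
ΔQ = 8.5149 − 6.5556 = 1.9593; wedge = 189.5 − 169.7114 = 19.7886.
The triangle = ½ × 1.9593 × 19.7886 = 19.39.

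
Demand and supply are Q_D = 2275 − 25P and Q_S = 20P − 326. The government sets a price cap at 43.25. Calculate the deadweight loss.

3810.645

In inverse form: demand P = 91 − 0.04Q, supply P = 16.3 + 0.05Q.
Competitive equilibrium: 91 − 0.04Q = 16.3 + 0.05Q → Q* = 830, P* = 57.8.
At the ceiling P = 43.25, quantity supplied = (43.25 − 16.3)/0.05 = 539.
Willingness to pay at Q' = 539: 91 − 0.04·539 = 69.44.
ΔQ = 830 − 539 = 291; wedge = 69.44 − 43.25 = 26.19.
Deadweight loss = ½ × 291 × 26.19 = 3810.645.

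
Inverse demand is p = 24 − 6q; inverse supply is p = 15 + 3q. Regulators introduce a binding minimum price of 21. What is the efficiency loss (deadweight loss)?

Competitive equilibrium: 24 − 6q = 15 + 3q → q* = 1, p* = 18.
At the floor p = 21, quantity demanded = (24 − 21)/6 = 0.5.
Sellers' marginal cost at q' = 0.5: 15 + 3·0.5 = 16.5.
Δq = 1 − 0.5 = 0.5; wedge = 21 − 16.5 = 4.5.
The triangle = ½ × 0.5 × 4.5 = 1.125.

1.125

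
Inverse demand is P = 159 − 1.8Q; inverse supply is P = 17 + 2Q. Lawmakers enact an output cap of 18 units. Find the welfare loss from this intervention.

712.76

Competitive equilibrium: 159 − 1.8Q = 17 + 2Q → Q* = 37.3684, P* = 91.7368.
At Q = 18: demand price = 159 − 1.8·18 = 126.6; supply price = 17 + 2·18 = 53.
ΔQ = 37.3684 − 18 = 19.3684; wedge = 126.6 − 53 = 73.6.
DWL = ½ × 19.3684 × 73.6 = 712.76.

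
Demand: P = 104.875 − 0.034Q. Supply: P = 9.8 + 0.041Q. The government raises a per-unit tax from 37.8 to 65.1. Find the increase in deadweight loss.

18727.80

Competitive equilibrium: 104.875 − 0.034Q = 9.8 + 0.041Q → Q* = 1267.6667, P* = 61.7743.
For a per-unit tax t: ΔQ = t/0.075, so DWL = ½·t·(t/0.075) = t²/0.15.
At t = 37.8: DWL = 9525.6. At t = 65.1: DWL = 28253.4.
Increase = 28253.4 − 9525.6 = 18727.80.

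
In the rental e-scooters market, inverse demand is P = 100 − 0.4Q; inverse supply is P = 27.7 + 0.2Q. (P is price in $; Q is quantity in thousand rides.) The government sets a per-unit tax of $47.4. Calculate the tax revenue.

Competitive equilibrium: 100 − 0.4Q = 27.7 + 0.2Q → Q* = 120.5, P* = 51.8.
With the tax, the buyer price exceeds the seller price by 47.4: (100 − 0.4Q) − (27.7 + 0.2Q) = 47.4 → Q' = 41.5.
Tax revenue = 47.4 × 41.5 = $1967.10 thousand.

$1967.10 thousand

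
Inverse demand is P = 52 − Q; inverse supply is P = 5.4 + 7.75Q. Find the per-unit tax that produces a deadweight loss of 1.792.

5.6

Competitive equilibrium: 52 − Q = 5.4 + 7.75Q → Q* = 5.3257, P* = 46.6743.
A tax t gives ΔQ = t/8.75 and wedge t, so DWL = t²/17.5.
t²/17.5 = 1.792 → t² = 31.36 → t = 5.6.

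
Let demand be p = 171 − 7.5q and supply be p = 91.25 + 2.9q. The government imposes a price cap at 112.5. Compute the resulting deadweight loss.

0.60

Competitive equilibrium: 171 − 7.5q = 91.25 + 2.9q → q* = 7.6683, p* = 113.488.
At the ceiling p = 112.5, quantity supplied = (112.5 − 91.25)/2.9 = 7.3276.
Willingness to pay at q' = 7.3276: 171 − 7.5·7.3276 = 116.043.
Δq = 7.6683 − 7.3276 = 0.3407; wedge = 116.043 − 112.5 = 3.543.
DWL = ½ × 0.3407 × 3.543 = 0.60.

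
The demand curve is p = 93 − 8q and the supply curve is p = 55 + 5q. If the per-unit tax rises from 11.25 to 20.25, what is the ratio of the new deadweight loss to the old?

3.24

Competitive equilibrium: 93 − 8q = 55 + 5q → q* = 2.9231, p* = 69.6154.
For a per-unit tax t: Δq = t/13, so DWL = ½·t·(t/13) = t²/26.
At t = 11.25: DWL = 4.868. At t = 20.25: DWL = 15.772.
Ratio = (20.25/11.25)² = 3.24.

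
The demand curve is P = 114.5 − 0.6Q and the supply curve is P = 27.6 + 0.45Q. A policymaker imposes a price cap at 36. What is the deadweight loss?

2156.80

Competitive equilibrium: 114.5 − 0.6Q = 27.6 + 0.45Q → Q* = 82.7619, P* = 64.8429.
At the ceiling P = 36, quantity supplied = (36 − 27.6)/0.45 = 18.6667.
Willingness to pay at Q' = 18.6667: 114.5 − 0.6·18.6667 = 103.3.
ΔQ = 82.7619 − 18.6667 = 64.0952; wedge = 103.3 − 36 = 67.3.
The triangle = ½ × 64.0952 × 67.3 = 2156.80.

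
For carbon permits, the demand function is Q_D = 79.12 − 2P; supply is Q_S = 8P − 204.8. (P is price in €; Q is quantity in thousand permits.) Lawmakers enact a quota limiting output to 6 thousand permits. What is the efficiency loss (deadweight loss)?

In inverse form: demand P = 39.56 − 0.5Q, supply P = 25.6 + 0.125Q.
Competitive equilibrium: 39.56 − 0.5Q = 25.6 + 0.125Q → Q* = 22.336, P* = 28.392.
At Q = 6: demand price = 39.56 − 0.5·6 = 36.56; supply price = 25.6 + 0.125·6 = 26.35.
ΔQ = 22.336 − 6 = 16.336; wedge = 36.56 − 26.35 = 10.21.
Welfare loss = ½ × 16.336 × 10.21 = €83.40 thousand.

€83.40 thousand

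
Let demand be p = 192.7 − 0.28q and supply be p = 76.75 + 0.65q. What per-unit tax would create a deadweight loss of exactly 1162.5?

Competitive equilibrium: 192.7 − 0.28q = 76.75 + 0.65q → q* = 124.6774, p* = 157.7903.
A tax t gives Δq = t/0.93 and wedge t, so DWL = t²/1.86.
t²/1.86 = 1162.5 → t² = 2162.25 → t = 46.5.

46.5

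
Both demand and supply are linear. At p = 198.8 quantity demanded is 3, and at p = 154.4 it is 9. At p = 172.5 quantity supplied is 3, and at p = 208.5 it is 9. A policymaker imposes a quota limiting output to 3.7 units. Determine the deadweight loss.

Demand slope = (154.4 − 198.8)/(9 − 3) = −7.4, so p = 221 − 7.4q.
Supply slope = (208.5 − 172.5)/(9 − 3) = 6, so p = 154.5 + 6q.
Competitive equilibrium: 221 − 7.4q = 154.5 + 6q → q* = 4.9627, p* = 184.2761.
At q = 3.7: demand price = 221 − 7.4·3.7 = 193.62; supply price = 154.5 + 6·3.7 = 176.7.
Δq = 4.9627 − 3.7 = 1.2627; wedge = 193.62 − 176.7 = 16.92.
DWL = ½ × 1.2627 × 16.92 = 10.68.

10.68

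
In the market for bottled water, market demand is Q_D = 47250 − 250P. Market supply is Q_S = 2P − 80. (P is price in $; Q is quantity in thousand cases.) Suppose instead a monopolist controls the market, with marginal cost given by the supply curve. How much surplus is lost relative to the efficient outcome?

In inverse form: demand P = 189 − 0.004Q, supply P = 40 + 0.5Q.
Competitive equilibrium: 189 − 0.004Q = 40 + 0.5Q → Q* = 295.6349, P* = 187.8175.
Marginal revenue: MR = 189 − 0.008Q. Set MR = MC: 189 − 0.008Q = 40 + 0.5Q → Q_m = 293.3071.
Price P_m = 189 − 0.004·293.3071 = 187.8268; MC(Q_m) = 40 + 0.5·293.3071 = 186.6536.
Competitive Q* = 295.6349, so ΔQ = 2.3278; wedge = 187.8268 − 186.6536 = 1.1732.
Welfare loss = ½ × 2.3278 × 1.1732 = $1.37 thousand.

$1.37 thousand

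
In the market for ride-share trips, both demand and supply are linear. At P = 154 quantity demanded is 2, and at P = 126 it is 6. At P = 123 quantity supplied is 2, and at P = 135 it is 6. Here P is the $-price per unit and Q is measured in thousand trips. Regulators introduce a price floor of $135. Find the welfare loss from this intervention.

$0.74 thousand

Demand slope = (126 − 154)/(6 − 2) = −7, so P = 168 − 7Q.
Supply slope = (135 − 123)/(6 − 2) = 3, so P = 117 + 3Q.
Competitive equilibrium: 168 − 7Q = 117 + 3Q → Q* = 5.1, P* = 132.3.
At the floor P = 135, quantity demanded = (168 − 135)/7 = 4.7143.
Sellers' marginal cost at Q' = 4.7143: 117 + 3·4.7143 = 131.1429.
ΔQ = 5.1 − 4.7143 = 0.3857; wedge = 135 − 131.1429 = 3.8571.
DWL = ½ × 0.3857 × 3.8571 = $0.74 thousand.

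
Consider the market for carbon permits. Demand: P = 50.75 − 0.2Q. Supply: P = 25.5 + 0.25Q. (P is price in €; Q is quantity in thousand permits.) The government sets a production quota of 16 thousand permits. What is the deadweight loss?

Competitive equilibrium: 50.75 − 0.2Q = 25.5 + 0.25Q → Q* = 56.1111, P* = 39.5278.
At Q = 16: demand price = 50.75 − 0.2·16 = 47.55; supply price = 25.5 + 0.25·16 = 29.5.
ΔQ = 56.1111 − 16 = 40.1111; wedge = 47.55 − 29.5 = 18.05.
Deadweight loss = ½ × 40.1111 × 18.05 = €362 thousand.

€362 thousand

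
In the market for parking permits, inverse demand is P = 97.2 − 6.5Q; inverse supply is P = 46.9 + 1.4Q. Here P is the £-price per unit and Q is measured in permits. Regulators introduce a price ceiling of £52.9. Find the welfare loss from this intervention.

Competitive equilibrium: 97.2 − 6.5Q = 46.9 + 1.4Q → Q* = 6.3671, P* = 55.8139.
At the ceiling P = 52.9, quantity supplied = (52.9 − 46.9)/1.4 = 4.2857.
Willingness to pay at Q' = 4.2857: 97.2 − 6.5·4.2857 = 69.343.
ΔQ = 6.3671 − 4.2857 = 2.0814; wedge = 69.343 − 52.9 = 16.443.
The triangle = ½ × 2.0814 × 16.443 = £17.11.

£17.11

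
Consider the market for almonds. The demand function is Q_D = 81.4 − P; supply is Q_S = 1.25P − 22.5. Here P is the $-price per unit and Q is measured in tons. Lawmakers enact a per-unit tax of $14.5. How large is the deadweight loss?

In inverse form: demand P = 81.4 − Q, supply P = 18 + 0.8Q.
Competitive equilibrium: 81.4 − Q = 18 + 0.8Q → Q* = 35.2222, P* = 46.1778.
With the tax, the buyer price exceeds the seller price by 14.5: (81.4 − Q) − (18 + 0.8Q) = 14.5 → Q' = 27.1667.
ΔQ = 35.2222 − 27.1667 = 8.0555; the wedge equals the tax, 14.5.
DWL = ½ × 8.0555 × 14.5 = $58.40.

$58.40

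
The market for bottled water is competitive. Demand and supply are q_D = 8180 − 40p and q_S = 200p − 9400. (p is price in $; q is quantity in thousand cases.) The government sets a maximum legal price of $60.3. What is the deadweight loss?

$100621.50 thousand

In inverse form: demand p = 204.5 − 0.025q, supply p = 47 + 0.005q.
Competitive equilibrium: 204.5 − 0.025q = 47 + 0.005q → q* = 5250, p* = 73.25.
At the ceiling p = 60.3, quantity supplied = (60.3 − 47)/0.005 = 2660.
Willingness to pay at q' = 2660: 204.5 − 0.025·2660 = 138.
Δq = 5250 − 2660 = 2590; wedge = 138 − 60.3 = 77.7.
The triangle = ½ × 2590 × 77.7 = $100621.50 thousand.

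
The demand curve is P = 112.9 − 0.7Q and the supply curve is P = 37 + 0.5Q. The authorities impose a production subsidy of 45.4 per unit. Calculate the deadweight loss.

858.82

Competitive equilibrium: 112.9 − 0.7Q = 37 + 0.5Q → Q* = 63.25, P* = 68.625.
The subsidy lowers effective supply by 45.4: P = 0.5Q − 8.4.
New quantity: 112.9 − 0.7Q = 0.5Q − 8.4 → Q' = 101.0833.
Overproduction ΔQ = 101.0833 − 63.25 = 37.8333; wedge = subsidy = 45.4.
The triangle = ½ × 37.8333 × 45.4 = 858.82.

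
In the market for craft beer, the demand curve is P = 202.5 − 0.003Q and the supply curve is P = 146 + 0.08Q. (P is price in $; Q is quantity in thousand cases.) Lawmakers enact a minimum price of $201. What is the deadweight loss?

$1355.42 thousand

Competitive equilibrium: 202.5 − 0.003Q = 146 + 0.08Q → Q* = 680.7229, P* = 200.4578.
At the floor P = 201, quantity demanded = (202.5 − 201)/0.003 = 500.
Sellers' marginal cost at Q' = 500: 146 + 0.08·500 = 186.
ΔQ = 680.7229 − 500 = 180.7229; wedge = 201 − 186 = 15.
DWL = ½ × 180.7229 × 15 = $1355.42 thousand.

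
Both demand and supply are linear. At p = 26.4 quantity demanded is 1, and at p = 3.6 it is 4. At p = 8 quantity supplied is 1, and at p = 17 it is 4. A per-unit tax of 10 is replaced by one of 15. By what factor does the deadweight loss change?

2.25

Demand slope = (3.6 − 26.4)/(4 − 1) = −7.6, so p = 34 − 7.6q.
Supply slope = (17 − 8)/(4 − 1) = 3, so p = 5 + 3q.
Competitive equilibrium: 34 − 7.6q = 5 + 3q → q* = 2.7358, p* = 13.2075.
For a per-unit tax t: Δq = t/10.6, so DWL = ½·t·(t/10.6) = t²/21.2.
At t = 10: DWL = 4.717. At t = 15: DWL = 10.613.
Ratio = (15/10)² = 2.25.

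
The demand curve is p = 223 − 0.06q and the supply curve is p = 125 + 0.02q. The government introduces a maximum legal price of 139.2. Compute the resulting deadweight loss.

Competitive equilibrium: 223 − 0.06q = 125 + 0.02q → q* = 1225, p* = 149.5.
At the ceiling p = 139.2, quantity supplied = (139.2 − 125)/0.02 = 710.
Willingness to pay at q' = 710: 223 − 0.06·710 = 180.4.
Δq = 1225 − 710 = 515; wedge = 180.4 − 139.2 = 41.2.
Welfare loss = ½ × 515 × 41.2 = 10609.

10609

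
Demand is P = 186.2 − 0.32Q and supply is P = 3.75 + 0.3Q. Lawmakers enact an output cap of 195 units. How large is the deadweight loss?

Competitive equilibrium: 186.2 − 0.32Q = 3.75 + 0.3Q → Q* = 294.2742, P* = 92.0323.
At Q = 195: demand price = 186.2 − 0.32·195 = 123.8; supply price = 3.75 + 0.3·195 = 62.25.
ΔQ = 294.2742 − 195 = 99.2742; wedge = 123.8 − 62.25 = 61.55.
Deadweight loss = ½ × 99.2742 × 61.55 = 3055.16.

3055.16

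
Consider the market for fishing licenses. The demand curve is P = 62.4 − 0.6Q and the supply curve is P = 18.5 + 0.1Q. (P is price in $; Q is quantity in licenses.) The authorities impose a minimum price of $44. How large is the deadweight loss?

$359.47

Competitive equilibrium: 62.4 − 0.6Q = 18.5 + 0.1Q → Q* = 62.7143, P* = 24.7714.
At the floor P = 44, quantity demanded = (62.4 − 44)/0.6 = 30.6667.
Sellers' marginal cost at Q' = 30.6667: 18.5 + 0.1·30.6667 = 21.5667.
ΔQ = 62.7143 − 30.6667 = 32.0476; wedge = 44 − 21.5667 = 22.4333.
The triangle = ½ × 32.0476 × 22.4333 = $359.47.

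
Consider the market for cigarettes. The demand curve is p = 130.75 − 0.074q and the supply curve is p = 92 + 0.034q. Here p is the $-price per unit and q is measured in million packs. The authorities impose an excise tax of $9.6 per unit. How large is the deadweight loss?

$426.67 million

Competitive equilibrium: 130.75 − 0.074q = 92 + 0.034q → q* = 358.7963, p* = 104.1991.
With the tax, the buyer price exceeds the seller price by 9.6: (130.75 − 0.074q) − (92 + 0.034q) = 9.6 → q' = 269.9074.
Δq = 358.7963 − 269.9074 = 88.8889; the wedge equals the tax, 9.6.
The triangle = ½ × 88.8889 × 9.6 = $426.67 million.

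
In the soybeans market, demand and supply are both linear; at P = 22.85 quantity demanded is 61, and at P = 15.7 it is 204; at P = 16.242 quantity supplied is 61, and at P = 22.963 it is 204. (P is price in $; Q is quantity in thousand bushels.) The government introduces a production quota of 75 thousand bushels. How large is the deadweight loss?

Demand slope = (15.7 − 22.85)/(204 − 61) = −0.05, so P = 25.9 − 0.05Q.
Supply slope = (22.963 − 16.242)/(204 − 61) = 0.047, so P = 13.375 + 0.047Q.
Competitive equilibrium: 25.9 − 0.05Q = 13.375 + 0.047Q → Q* = 129.1237, P* = 19.4438.
At Q = 75: demand price = 25.9 − 0.05·75 = 22.15; supply price = 13.375 + 0.047·75 = 16.9.
ΔQ = 129.1237 − 75 = 54.1237; wedge = 22.15 − 16.9 = 5.25.
The triangle = ½ × 54.1237 × 5.25 = $142.07 thousand.

$142.07 thousand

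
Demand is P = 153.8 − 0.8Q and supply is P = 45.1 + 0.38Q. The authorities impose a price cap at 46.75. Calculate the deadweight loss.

Competitive equilibrium: 153.8 − 0.8Q = 45.1 + 0.38Q → Q* = 92.118644, P* = 80.105085.
At the ceiling P = 46.75, quantity supplied = (46.75 − 45.1)/0.38 = 4.342105.
Willingness to pay at Q' = 4.342105: 153.8 − 0.8·4.342105 = 150.326316.
ΔQ = 92.118644 − 4.342105 = 87.776539; wedge = 150.326316 − 46.75 = 103.576316.
Deadweight loss = ½ × 87.776539 × 103.576316 = 4545.79.

4545.79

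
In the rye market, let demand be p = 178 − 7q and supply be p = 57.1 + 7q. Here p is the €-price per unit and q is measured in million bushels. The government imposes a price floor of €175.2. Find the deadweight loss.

Competitive equilibrium: 178 − 7q = 57.1 + 7q → q* = 8.6357, p* = 117.55.
At the floor p = 175.2, quantity demanded = (178 − 175.2)/7 = 0.4.
Sellers' marginal cost at q' = 0.4: 57.1 + 7·0.4 = 59.9.
Δq = 8.6357 − 0.4 = 8.2357; wedge = 175.2 − 59.9 = 115.3.
Deadweight loss = ½ × 8.2357 × 115.3 = €474.79 million.

€474.79 million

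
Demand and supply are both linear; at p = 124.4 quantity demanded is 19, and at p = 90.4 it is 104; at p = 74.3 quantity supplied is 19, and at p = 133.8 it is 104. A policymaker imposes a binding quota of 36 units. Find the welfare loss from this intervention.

Demand slope = (90.4 − 124.4)/(104 − 19) = −0.4, so p = 132 − 0.4q.
Supply slope = (133.8 − 74.3)/(104 − 19) = 0.7, so p = 61 + 0.7q.
Competitive equilibrium: 132 − 0.4q = 61 + 0.7q → q* = 64.5455, p* = 106.1818.
At q = 36: demand price = 132 − 0.4·36 = 117.6; supply price = 61 + 0.7·36 = 86.2.
Δq = 64.5455 − 36 = 28.5455; wedge = 117.6 − 86.2 = 31.4.
The triangle = ½ × 28.5455 × 31.4 = 448.16.

448.16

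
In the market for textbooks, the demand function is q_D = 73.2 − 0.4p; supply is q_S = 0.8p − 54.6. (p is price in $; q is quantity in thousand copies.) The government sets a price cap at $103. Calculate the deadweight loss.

In inverse form: demand p = 183 − 2.5q, supply p = 68.25 + 1.25q.
Competitive equilibrium: 183 − 2.5q = 68.25 + 1.25q → q* = 30.6, p* = 106.5.
At the ceiling p = 103, quantity supplied = (103 − 68.25)/1.25 = 27.8.
Willingness to pay at q' = 27.8: 183 − 2.5·27.8 = 113.5.
Δq = 30.6 − 27.8 = 2.8; wedge = 113.5 − 103 = 10.5.
The triangle = ½ × 2.8 × 10.5 = $14.70 thousand.

$14.70 thousand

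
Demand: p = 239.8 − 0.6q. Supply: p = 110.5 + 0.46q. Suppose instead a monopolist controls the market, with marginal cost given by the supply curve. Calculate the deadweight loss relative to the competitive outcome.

1030.26

Competitive equilibrium: 239.8 − 0.6q = 110.5 + 0.46q → q* = 121.9811, p* = 166.6113.
Marginal revenue: MR = 239.8 − 1.2q. Set MR = MC: 239.8 − 1.2q = 110.5 + 0.46q → q_m = 77.8916.
Price p_m = 239.8 − 0.6·77.8916 = 193.065; MC(q_m) = 110.5 + 0.46·77.8916 = 146.3301.
Competitive q* = 121.9811, so Δq = 44.0895; wedge = 193.065 − 146.3301 = 46.7349.
Welfare loss = ½ × 44.0895 × 46.7349 = 1030.26.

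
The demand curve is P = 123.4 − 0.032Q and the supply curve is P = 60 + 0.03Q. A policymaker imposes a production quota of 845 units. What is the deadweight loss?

977.58

Competitive equilibrium: 123.4 − 0.032Q = 60 + 0.03Q → Q* = 1022.5806, P* = 90.6774.
At Q = 845: demand price = 123.4 − 0.032·845 = 96.36; supply price = 60 + 0.03·845 = 85.35.
ΔQ = 1022.5806 − 845 = 177.5806; wedge = 96.36 − 85.35 = 11.01.
Deadweight loss = ½ × 177.5806 × 11.01 = 977.58.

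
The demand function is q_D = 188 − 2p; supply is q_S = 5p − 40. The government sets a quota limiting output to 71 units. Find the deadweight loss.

941.21

In inverse form: demand p = 94 − 0.5q, supply p = 8 + 0.2q.
Competitive equilibrium: 94 − 0.5q = 8 + 0.2q → q* = 122.8571, p* = 32.5714.
At q = 71: demand price = 94 − 0.5·71 = 58.5; supply price = 8 + 0.2·71 = 22.2.
Δq = 122.8571 − 71 = 51.8571; wedge = 58.5 − 22.2 = 36.3.
DWL = ½ × 51.8571 × 36.3 = 941.21.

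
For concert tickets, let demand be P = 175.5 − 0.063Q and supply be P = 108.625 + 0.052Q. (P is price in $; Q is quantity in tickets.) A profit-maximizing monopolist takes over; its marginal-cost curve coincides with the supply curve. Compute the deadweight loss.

$2435.80

Competitive equilibrium: 175.5 − 0.063Q = 108.625 + 0.052Q → Q* = 581.5217, P* = 138.8641.
Marginal revenue: MR = 175.5 − 0.126Q. Set MR = MC: 175.5 − 0.126Q = 108.625 + 0.052Q → Q_m = 375.7022.
Price P_m = 175.5 − 0.063·375.7022 = 151.8308; MC(Q_m) = 108.625 + 0.052·375.7022 = 128.1615.
Competitive Q* = 581.5217, so ΔQ = 205.8195; wedge = 151.8308 − 128.1615 = 23.6693.
Deadweight loss = ½ × 205.8195 × 23.6693 = $2435.80.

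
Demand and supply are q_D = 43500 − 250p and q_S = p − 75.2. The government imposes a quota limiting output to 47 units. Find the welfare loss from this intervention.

In inverse form: demand p = 174 − 0.004q, supply p = 75.2 + q.
Competitive equilibrium: 174 − 0.004q = 75.2 + q → q* = 98.4064, p* = 173.6064.
At q = 47: demand price = 174 − 0.004·47 = 173.812; supply price = 75.2 + 1·47 = 122.2.
Δq = 98.4064 − 47 = 51.4064; wedge = 173.812 − 122.2 = 51.612.
Deadweight loss = ½ × 51.4064 × 51.612 = 1326.59.

1326.59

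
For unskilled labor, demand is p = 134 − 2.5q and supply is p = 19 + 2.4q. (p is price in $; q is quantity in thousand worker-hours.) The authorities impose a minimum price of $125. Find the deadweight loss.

Competitive equilibrium: 134 − 2.5q = 19 + 2.4q → q* = 23.4694, p* = 75.3265.
At the floor p = 125, quantity demanded = (134 − 125)/2.5 = 3.6.
Sellers' marginal cost at q' = 3.6: 19 + 2.4·3.6 = 27.64.
Δq = 23.4694 − 3.6 = 19.8694; wedge = 125 − 27.64 = 97.36.
DWL = ½ × 19.8694 × 97.36 = $967.24 thousand.

$967.24 thousand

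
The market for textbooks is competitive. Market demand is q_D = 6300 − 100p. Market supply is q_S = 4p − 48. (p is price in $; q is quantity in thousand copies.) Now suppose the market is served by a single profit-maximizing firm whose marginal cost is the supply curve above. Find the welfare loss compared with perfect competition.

In inverse form: demand p = 63 − 0.01q, supply p = 12 + 0.25q.
Competitive equilibrium: 63 − 0.01q = 12 + 0.25q → q* = 196.1538, p* = 61.0385.
Marginal revenue: MR = 63 − 0.02q. Set MR = MC: 63 − 0.02q = 12 + 0.25q → q_m = 188.8889.
Price p_m = 63 − 0.01·188.8889 = 61.1111; MC(q_m) = 12 + 0.25·188.8889 = 59.2222.
Competitive q* = 196.1538, so Δq = 7.2649; wedge = 61.1111 − 59.2222 = 1.8889.
DWL = ½ × 7.2649 × 1.8889 = $6.86 thousand.

$6.86 thousand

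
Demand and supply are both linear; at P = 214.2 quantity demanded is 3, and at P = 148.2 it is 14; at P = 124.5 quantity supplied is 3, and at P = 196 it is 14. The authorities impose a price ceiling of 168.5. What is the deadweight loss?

1.03

Demand slope = (148.2 − 214.2)/(14 − 3) = −6, so P = 232.2 − 6Q.
Supply slope = (196 − 124.5)/(14 − 3) = 6.5, so P = 105 + 6.5Q.
Competitive equilibrium: 232.2 − 6Q = 105 + 6.5Q → Q* = 10.176, P* = 171.144.
At the ceiling P = 168.5, quantity supplied = (168.5 − 105)/6.5 = 9.7692.
Willingness to pay at Q' = 9.7692: 232.2 − 6·9.7692 = 173.5848.
ΔQ = 10.176 − 9.7692 = 0.4068; wedge = 173.5848 − 168.5 = 5.0848.
The triangle = ½ × 0.4068 × 5.0848 = 1.03.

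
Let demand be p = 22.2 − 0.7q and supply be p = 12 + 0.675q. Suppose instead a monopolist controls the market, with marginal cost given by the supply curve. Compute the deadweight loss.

4.31

Competitive equilibrium: 22.2 − 0.7q = 12 + 0.675q → q* = 7.4182, p* = 17.0073.
Marginal revenue: MR = 22.2 − 1.4q. Set MR = MC: 22.2 − 1.4q = 12 + 0.675q → q_m = 4.9157.
Price p_m = 22.2 − 0.7·4.9157 = 18.759; MC(q_m) = 12 + 0.675·4.9157 = 15.3181.
Competitive q* = 7.4182, so Δq = 2.5025; wedge = 18.759 − 15.3181 = 3.4409.
The triangle = ½ × 2.5025 × 3.4409 = 4.31.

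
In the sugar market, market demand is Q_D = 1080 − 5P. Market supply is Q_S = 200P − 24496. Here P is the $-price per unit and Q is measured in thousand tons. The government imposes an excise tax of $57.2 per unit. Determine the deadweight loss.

In inverse form: demand P = 216 − 0.2Q, supply P = 122.48 + 0.005Q.
Competitive equilibrium: 216 − 0.2Q = 122.48 + 0.005Q → Q* = 456.1951, P* = 124.761.
With the tax, the buyer price exceeds the seller price by 57.2: (216 − 0.2Q) − (122.48 + 0.005Q) = 57.2 → Q' = 177.1707.
ΔQ = 456.1951 − 177.1707 = 279.0244; the wedge equals the tax, 57.2.
Welfare loss = ½ × 279.0244 × 57.2 = $7980.10 thousand.

$7980.10 thousand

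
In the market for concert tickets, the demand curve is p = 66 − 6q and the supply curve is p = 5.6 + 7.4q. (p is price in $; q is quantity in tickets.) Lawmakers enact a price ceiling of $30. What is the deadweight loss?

Competitive equilibrium: 66 − 6q = 5.6 + 7.4q → q* = 4.5075, p* = 38.9552.
At the ceiling p = 30, quantity supplied = (30 − 5.6)/7.4 = 3.2973.
Willingness to pay at q' = 3.2973: 66 − 6·3.2973 = 46.2162.
Δq = 4.5075 − 3.2973 = 1.2102; wedge = 46.2162 − 30 = 16.2162.
DWL = ½ × 1.2102 × 16.2162 = $9.81.

$9.81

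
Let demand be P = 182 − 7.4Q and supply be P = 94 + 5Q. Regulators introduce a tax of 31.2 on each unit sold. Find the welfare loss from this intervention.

Competitive equilibrium: 182 − 7.4Q = 94 + 5Q → Q* = 7.0968, P* = 129.4839.
With the tax, the buyer price exceeds the seller price by 31.2: (182 − 7.4Q) − (94 + 5Q) = 31.2 → Q' = 4.5806.
ΔQ = 7.0968 − 4.5806 = 2.5162; the wedge equals the tax, 31.2.
The triangle = ½ × 2.5162 × 31.2 = 39.25.

39.25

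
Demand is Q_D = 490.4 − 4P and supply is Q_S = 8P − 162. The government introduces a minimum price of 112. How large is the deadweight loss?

9964.80

In inverse form: demand P = 122.6 − 0.25Q, supply P = 20.25 + 0.125Q.
Competitive equilibrium: 122.6 − 0.25Q = 20.25 + 0.125Q → Q* = 272.9333, P* = 54.3667.
At the floor P = 112, quantity demanded = (122.6 − 112)/0.25 = 42.4.
Sellers' marginal cost at Q' = 42.4: 20.25 + 0.125·42.4 = 25.55.
ΔQ = 272.9333 − 42.4 = 230.5333; wedge = 112 − 25.55 = 86.45.
Welfare loss = ½ × 230.5333 × 86.45 = 9964.80.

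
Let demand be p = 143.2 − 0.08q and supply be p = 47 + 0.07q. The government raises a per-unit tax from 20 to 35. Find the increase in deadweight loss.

Competitive equilibrium: 143.2 − 0.08q = 47 + 0.07q → q* = 641.3333, p* = 91.8933.
For a per-unit tax t: Δq = t/0.15, so DWL = ½·t·(t/0.15) = t²/0.3.
At t = 20: DWL = 1333.333. At t = 35: DWL = 4083.333.
Increase = 4083.333 − 1333.333 = 2750.

2750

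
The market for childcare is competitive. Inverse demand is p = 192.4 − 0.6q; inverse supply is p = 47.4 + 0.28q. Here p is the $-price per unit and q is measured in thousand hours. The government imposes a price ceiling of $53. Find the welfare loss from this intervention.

Competitive equilibrium: 192.4 − 0.6q = 47.4 + 0.28q → q* = 164.7727, p* = 93.5364.
At the ceiling p = 53, quantity supplied = (53 − 47.4)/0.28 = 20.
Willingness to pay at q' = 20: 192.4 − 0.6·20 = 180.4.
Δq = 164.7727 − 20 = 144.7727; wedge = 180.4 − 53 = 127.4.
DWL = ½ × 144.7727 × 127.4 = $9222.02 thousand.

$9222.02 thousand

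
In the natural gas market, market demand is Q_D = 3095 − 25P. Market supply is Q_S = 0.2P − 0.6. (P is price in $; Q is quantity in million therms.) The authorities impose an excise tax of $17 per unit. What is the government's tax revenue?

In inverse form: demand P = 123.8 − 0.04Q, supply P = 3 + 5Q.
Competitive equilibrium: 123.8 − 0.04Q = 3 + 5Q → Q* = 23.9683, P* = 122.8413.
With the tax, the buyer price exceeds the seller price by 17: (123.8 − 0.04Q) − (3 + 5Q) = 17 → Q' = 20.5952.
Tax revenue = 17 × 20.5952 = $350.12 million.

$350.12 million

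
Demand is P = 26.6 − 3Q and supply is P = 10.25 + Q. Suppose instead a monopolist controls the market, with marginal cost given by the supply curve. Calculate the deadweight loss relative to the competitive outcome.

6.14

Competitive equilibrium: 26.6 − 3Q = 10.25 + Q → Q* = 4.0875, P* = 14.3375.
Marginal revenue: MR = 26.6 − 6Q. Set MR = MC: 26.6 − 6Q = 10.25 + Q → Q_m = 2.3357.
Price P_m = 26.6 − 3·2.3357 = 19.5929; MC(Q_m) = 10.25 + 1·2.3357 = 12.5857.
Competitive Q* = 4.0875, so ΔQ = 1.7518; wedge = 19.5929 − 12.5857 = 7.0072.
Welfare loss = ½ × 1.7518 × 7.0072 = 6.14.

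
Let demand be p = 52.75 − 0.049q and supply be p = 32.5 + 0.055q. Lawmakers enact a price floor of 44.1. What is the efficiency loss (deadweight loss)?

Competitive equilibrium: 52.75 − 0.049q = 32.5 + 0.055q → q* = 194.7115, p* = 43.2091.
At the floor p = 44.1, quantity demanded = (52.75 − 44.1)/0.049 = 176.5306.
Sellers' marginal cost at q' = 176.5306: 32.5 + 0.055·176.5306 = 42.2092.
Δq = 194.7115 − 176.5306 = 18.1809; wedge = 44.1 − 42.2092 = 1.8908.
Welfare loss = ½ × 18.1809 × 1.8908 = 17.19.

17.19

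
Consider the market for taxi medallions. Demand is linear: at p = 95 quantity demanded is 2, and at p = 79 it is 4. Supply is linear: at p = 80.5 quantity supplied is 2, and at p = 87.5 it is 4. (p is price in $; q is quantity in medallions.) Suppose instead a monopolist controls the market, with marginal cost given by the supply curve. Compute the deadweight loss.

$10.29

Demand slope = (79 − 95)/(4 − 2) = −8, so p = 111 − 8q.
Supply slope = (87.5 − 80.5)/(4 − 2) = 3.5, so p = 73.5 + 3.5q.
Competitive equilibrium: 111 − 8q = 73.5 + 3.5q → q* = 3.2609, p* = 84.913.
Marginal revenue: MR = 111 − 16q. Set MR = MC: 111 − 16q = 73.5 + 3.5q → q_m = 1.9231.
Price p_m = 111 − 8·1.9231 = 95.6152; MC(q_m) = 73.5 + 3.5·1.9231 = 80.2309.
Competitive q* = 3.2609, so Δq = 1.3378; wedge = 95.6152 − 80.2309 = 15.3843.
DWL = ½ × 1.3378 × 15.3843 = $10.29.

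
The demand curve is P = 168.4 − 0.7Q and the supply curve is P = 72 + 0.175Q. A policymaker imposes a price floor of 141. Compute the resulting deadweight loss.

2207.21

Competitive equilibrium: 168.4 − 0.7Q = 72 + 0.175Q → Q* = 110.1714, P* = 91.28.
At the floor P = 141, quantity demanded = (168.4 − 141)/0.7 = 39.1429.
Sellers' marginal cost at Q' = 39.1429: 72 + 0.175·39.1429 = 78.85.
ΔQ = 110.1714 − 39.1429 = 71.0285; wedge = 141 − 78.85 = 62.15.
The triangle = ½ × 71.0285 × 62.15 = 2207.21.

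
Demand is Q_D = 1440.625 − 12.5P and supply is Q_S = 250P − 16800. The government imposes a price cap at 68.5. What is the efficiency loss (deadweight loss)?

2562.87

In inverse form: demand P = 115.25 − 0.08Q, supply P = 67.2 + 0.004Q.
Competitive equilibrium: 115.25 − 0.08Q = 67.2 + 0.004Q → Q* = 572.0238, P* = 69.4881.
At the ceiling P = 68.5, quantity supplied = (68.5 − 67.2)/0.004 = 325.
Willingness to pay at Q' = 325: 115.25 − 0.08·325 = 89.25.
ΔQ = 572.0238 − 325 = 247.0238; wedge = 89.25 − 68.5 = 20.75.
DWL = ½ × 247.0238 × 20.75 = 2562.87.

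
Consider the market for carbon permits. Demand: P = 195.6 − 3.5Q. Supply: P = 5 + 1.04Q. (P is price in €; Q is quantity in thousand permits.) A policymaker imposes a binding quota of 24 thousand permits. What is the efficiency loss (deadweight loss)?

€734.04 thousand

Competitive equilibrium: 195.6 − 3.5Q = 5 + 1.04Q → Q* = 41.9824, P* = 48.6617.
At Q = 24: demand price = 195.6 − 3.5·24 = 111.6; supply price = 5 + 1.04·24 = 29.96.
ΔQ = 41.9824 − 24 = 17.9824; wedge = 111.6 − 29.96 = 81.64.
DWL = ½ × 17.9824 × 81.64 = €734.04 thousand.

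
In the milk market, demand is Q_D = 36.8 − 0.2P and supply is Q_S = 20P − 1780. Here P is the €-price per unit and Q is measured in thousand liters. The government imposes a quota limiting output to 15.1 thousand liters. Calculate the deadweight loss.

In inverse form: demand P = 184 − 5Q, supply P = 89 + 0.05Q.
Competitive equilibrium: 184 − 5Q = 89 + 0.05Q → Q* = 18.8119, P* = 89.9406.
At Q = 15.1: demand price = 184 − 5·15.1 = 108.5; supply price = 89 + 0.05·15.1 = 89.755.
ΔQ = 18.8119 − 15.1 = 3.7119; wedge = 108.5 − 89.755 = 18.745.
Welfare loss = ½ × 3.7119 × 18.745 = €34.79 thousand.

€34.79 thousand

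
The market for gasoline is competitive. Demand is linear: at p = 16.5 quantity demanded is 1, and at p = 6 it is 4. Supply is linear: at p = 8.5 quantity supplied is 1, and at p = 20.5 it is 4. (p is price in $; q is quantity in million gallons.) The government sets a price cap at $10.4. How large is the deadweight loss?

$1.31 million

Demand slope = (6 − 16.5)/(4 − 1) = −3.5, so p = 20 − 3.5q.
Supply slope = (20.5 − 8.5)/(4 − 1) = 4, so p = 4.5 + 4q.
Competitive equilibrium: 20 − 3.5q = 4.5 + 4q → q* = 2.0667, p* = 12.7667.
At the ceiling p = 10.4, quantity supplied = (10.4 − 4.5)/4 = 1.475.
Willingness to pay at q' = 1.475: 20 − 3.5·1.475 = 14.8375.
Δq = 2.0667 − 1.475 = 0.5917; wedge = 14.8375 − 10.4 = 4.4375.
Deadweight loss = ½ × 0.5917 × 4.4375 = $1.31 million.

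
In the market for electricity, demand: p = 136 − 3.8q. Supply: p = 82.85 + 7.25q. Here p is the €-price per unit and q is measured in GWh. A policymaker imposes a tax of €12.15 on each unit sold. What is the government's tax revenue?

Competitive equilibrium: 136 − 3.8q = 82.85 + 7.25q → q* = 4.81, p* = 117.7222.
With the tax, the buyer price exceeds the seller price by 12.15: (136 − 3.8q) − (82.85 + 7.25q) = 12.15 → q' = 3.7104.
Tax revenue = 12.15 × 3.7104 = €45.08.

€45.08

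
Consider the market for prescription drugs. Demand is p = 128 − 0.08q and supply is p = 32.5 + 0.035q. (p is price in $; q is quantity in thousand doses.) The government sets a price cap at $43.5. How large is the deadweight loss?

Competitive equilibrium: 128 − 0.08q = 32.5 + 0.035q → q* = 830.43478, p* = 61.56522.
At the ceiling p = 43.5, quantity supplied = (43.5 − 32.5)/0.035 = 314.28571.
Willingness to pay at q' = 314.28571: 128 − 0.08·314.28571 = 102.85714.
Δq = 830.43478 − 314.28571 = 516.14907; wedge = 102.85714 − 43.5 = 59.35714.
The triangle = ½ × 516.14907 × 59.35714 = $15318.57 thousand.

$15318.57 thousand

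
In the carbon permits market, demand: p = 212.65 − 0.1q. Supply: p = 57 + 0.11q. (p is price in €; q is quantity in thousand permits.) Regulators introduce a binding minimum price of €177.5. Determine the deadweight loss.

€15945.16 thousand

Competitive equilibrium: 212.65 − 0.1q = 57 + 0.11q → q* = 741.1905, p* = 138.531.
At the floor p = 177.5, quantity demanded = (212.65 − 177.5)/0.1 = 351.5.
Sellers' marginal cost at q' = 351.5: 57 + 0.11·351.5 = 95.665.
Δq = 741.1905 − 351.5 = 389.6905; wedge = 177.5 − 95.665 = 81.835.
Welfare loss = ½ × 389.6905 × 81.835 = €15945.16 thousand.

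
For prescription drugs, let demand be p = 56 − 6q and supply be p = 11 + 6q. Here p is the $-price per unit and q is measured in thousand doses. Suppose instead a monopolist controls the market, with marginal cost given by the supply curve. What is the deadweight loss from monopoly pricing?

$9.375 thousand

Competitive equilibrium: 56 − 6q = 11 + 6q → q* = 3.75, p* = 33.5.
Marginal revenue: MR = 56 − 12q. Set MR = MC: 56 − 12q = 11 + 6q → q_m = 2.5.
Price p_m = 56 − 6·2.5 = 41; MC(q_m) = 11 + 6·2.5 = 26.
Competitive q* = 3.75, so Δq = 1.25; wedge = 41 − 26 = 15.
DWL = ½ × 1.25 × 15 = $9.375 thousand.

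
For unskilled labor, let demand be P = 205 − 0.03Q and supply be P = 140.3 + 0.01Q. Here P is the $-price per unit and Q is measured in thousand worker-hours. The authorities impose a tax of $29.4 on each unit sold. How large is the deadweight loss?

$10804.50 thousand

Competitive equilibrium: 205 − 0.03Q = 140.3 + 0.01Q → Q* = 1617.5, P* = 156.475.
With the tax, the buyer price exceeds the seller price by 29.4: (205 − 0.03Q) − (140.3 + 0.01Q) = 29.4 → Q' = 882.5.
ΔQ = 1617.5 − 882.5 = 735; the wedge equals the tax, 29.4.
Deadweight loss = ½ × 735 × 29.4 = $10804.50 thousand.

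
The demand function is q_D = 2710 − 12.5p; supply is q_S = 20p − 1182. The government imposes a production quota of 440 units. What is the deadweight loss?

38847.12

In inverse form: demand p = 216.8 − 0.08q, supply p = 59.1 + 0.05q.
Competitive equilibrium: 216.8 − 0.08q = 59.1 + 0.05q → q* = 1213.07692, p* = 119.75385.
At q = 440: demand price = 216.8 − 0.08·440 = 181.6; supply price = 59.1 + 0.05·440 = 81.1.
Δq = 1213.07692 − 440 = 773.07692; wedge = 181.6 − 81.1 = 100.5.
Welfare loss = ½ × 773.07692 × 100.5 = 38847.12.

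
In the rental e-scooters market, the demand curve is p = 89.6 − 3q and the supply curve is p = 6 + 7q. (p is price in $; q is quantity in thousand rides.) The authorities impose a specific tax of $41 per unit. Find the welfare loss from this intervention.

Competitive equilibrium: 89.6 − 3q = 6 + 7q → q* = 8.36, p* = 64.52.
With the tax, the buyer price exceeds the seller price by 41: (89.6 − 3q) − (6 + 7q) = 41 → q' = 4.26.
Δq = 8.36 − 4.26 = 4.1; the wedge equals the tax, 41.
The triangle = ½ × 4.1 × 41 = $84.05 thousand.

$84.05 thousand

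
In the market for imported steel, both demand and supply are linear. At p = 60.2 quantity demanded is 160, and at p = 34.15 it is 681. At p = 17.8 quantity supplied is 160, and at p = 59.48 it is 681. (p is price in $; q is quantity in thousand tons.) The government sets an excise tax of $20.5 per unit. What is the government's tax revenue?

Demand slope = (34.15 − 60.2)/(681 − 160) = −0.05, so p = 68.2 − 0.05q.
Supply slope = (59.48 − 17.8)/(681 − 160) = 0.08, so p = 5 + 0.08q.
Competitive equilibrium: 68.2 − 0.05q = 5 + 0.08q → q* = 486.1538, p* = 43.8923.
With the tax, the buyer price exceeds the seller price by 20.5: (68.2 − 0.05q) − (5 + 0.08q) = 20.5 → q' = 328.4615.
Tax revenue = 20.5 × 328.4615 = $6733.46 thousand.

$6733.46 thousand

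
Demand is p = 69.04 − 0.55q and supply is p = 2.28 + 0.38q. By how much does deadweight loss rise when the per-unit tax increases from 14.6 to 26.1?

Competitive equilibrium: 69.04 − 0.55q = 2.28 + 0.38q → q* = 71.7849, p* = 29.5583.
For a per-unit tax t: Δq = t/0.93, so DWL = ½·t·(t/0.93) = t²/1.86.
At t = 14.6: DWL = 114.602. At t = 26.1: DWL = 366.242.
Increase = 366.242 − 114.602 = 251.64.

251.64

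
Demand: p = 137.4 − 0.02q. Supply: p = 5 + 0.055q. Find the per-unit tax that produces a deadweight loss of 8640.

Competitive equilibrium: 137.4 − 0.02q = 5 + 0.055q → q* = 1765.3333, p* = 102.0933.
A tax t gives Δq = t/0.075 and wedge t, so DWL = t²/0.15.
t²/0.15 = 8640 → t² = 1296 → t = 36.

36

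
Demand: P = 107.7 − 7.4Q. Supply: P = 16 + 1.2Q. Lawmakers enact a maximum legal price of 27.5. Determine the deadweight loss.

Competitive equilibrium: 107.7 − 7.4Q = 16 + 1.2Q → Q* = 10.6628, P* = 28.7953.
At the ceiling P = 27.5, quantity supplied = (27.5 − 16)/1.2 = 9.5833.
Willingness to pay at Q' = 9.5833: 107.7 − 7.4·9.5833 = 36.7836.
ΔQ = 10.6628 − 9.5833 = 1.0795; wedge = 36.7836 − 27.5 = 9.2836.
DWL = ½ × 1.0795 × 9.2836 = 5.01.

5.01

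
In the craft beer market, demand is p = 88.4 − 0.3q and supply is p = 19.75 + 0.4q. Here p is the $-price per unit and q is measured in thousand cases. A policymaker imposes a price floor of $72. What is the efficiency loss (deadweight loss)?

Competitive equilibrium: 88.4 − 0.3q = 19.75 + 0.4q → q* = 98.0714, p* = 58.9786.
At the floor p = 72, quantity demanded = (88.4 − 72)/0.3 = 54.6667.
Sellers' marginal cost at q' = 54.6667: 19.75 + 0.4·54.6667 = 41.6167.
Δq = 98.0714 − 54.6667 = 43.4047; wedge = 72 − 41.6167 = 30.3833.
Welfare loss = ½ × 43.4047 × 30.3833 = $659.39 thousand.

$659.39 thousand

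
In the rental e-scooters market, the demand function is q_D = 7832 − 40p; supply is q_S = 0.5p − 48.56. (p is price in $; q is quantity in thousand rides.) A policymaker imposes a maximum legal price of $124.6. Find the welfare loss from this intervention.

$1239.67 thousand

In inverse form: demand p = 195.8 − 0.025q, supply p = 97.12 + 2q.
Competitive equilibrium: 195.8 − 0.025q = 97.12 + 2q → q* = 48.7309, p* = 194.5817.
At the ceiling p = 124.6, quantity supplied = (124.6 − 97.12)/2 = 13.74.
Willingness to pay at q' = 13.74: 195.8 − 0.025·13.74 = 195.4565.
Δq = 48.7309 − 13.74 = 34.9909; wedge = 195.4565 − 124.6 = 70.8565.
The triangle = ½ × 34.9909 × 70.8565 = $1239.67 thousand.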